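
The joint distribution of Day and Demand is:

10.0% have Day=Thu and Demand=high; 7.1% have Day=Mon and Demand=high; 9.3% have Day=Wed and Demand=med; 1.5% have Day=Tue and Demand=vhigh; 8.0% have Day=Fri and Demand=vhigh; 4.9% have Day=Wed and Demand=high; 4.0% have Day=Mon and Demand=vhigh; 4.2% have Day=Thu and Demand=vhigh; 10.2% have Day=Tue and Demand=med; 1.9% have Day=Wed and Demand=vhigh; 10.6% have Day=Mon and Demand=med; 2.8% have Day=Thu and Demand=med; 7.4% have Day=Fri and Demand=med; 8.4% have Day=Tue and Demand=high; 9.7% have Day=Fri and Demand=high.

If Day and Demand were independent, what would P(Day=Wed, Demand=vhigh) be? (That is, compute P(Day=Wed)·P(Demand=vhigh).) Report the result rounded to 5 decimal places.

P(Day=Wed) = 0.093 + 0.049 + 0.019 = 0.161.
P(Demand=vhigh) = 0.040 + 0.015 + 0.019 + 0.042 + 0.080 = 0.196.
Product: 0.161 × 0.196 = 0.03156.

0.03156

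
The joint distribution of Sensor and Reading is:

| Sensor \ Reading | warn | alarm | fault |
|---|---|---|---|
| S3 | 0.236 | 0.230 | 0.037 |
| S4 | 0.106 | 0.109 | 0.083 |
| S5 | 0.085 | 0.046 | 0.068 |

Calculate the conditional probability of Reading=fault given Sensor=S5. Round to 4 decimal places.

0.3417

P(Sensor=S5) = 0.085 + 0.046 + 0.068 = 0.199.
P(Reading=fault | Sensor=S5) = 0.068/0.199 = 0.3417.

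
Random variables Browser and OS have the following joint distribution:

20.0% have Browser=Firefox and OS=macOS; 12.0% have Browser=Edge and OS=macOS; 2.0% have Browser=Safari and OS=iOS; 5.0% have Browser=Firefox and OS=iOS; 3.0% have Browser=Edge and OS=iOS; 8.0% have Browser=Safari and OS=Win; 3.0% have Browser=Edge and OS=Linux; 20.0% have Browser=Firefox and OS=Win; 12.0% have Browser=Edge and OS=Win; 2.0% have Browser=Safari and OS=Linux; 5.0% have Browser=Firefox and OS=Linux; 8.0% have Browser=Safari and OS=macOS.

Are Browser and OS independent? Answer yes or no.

yes

Every cell satisfies P(Browser,OS) = P(Browser)·P(OS). For instance P(Browser=Edge) = 0.300, P(OS=Linux) = 0.100, and 0.300×0.100 = 0.030 matches the joint entry. So Browser and OS are independent.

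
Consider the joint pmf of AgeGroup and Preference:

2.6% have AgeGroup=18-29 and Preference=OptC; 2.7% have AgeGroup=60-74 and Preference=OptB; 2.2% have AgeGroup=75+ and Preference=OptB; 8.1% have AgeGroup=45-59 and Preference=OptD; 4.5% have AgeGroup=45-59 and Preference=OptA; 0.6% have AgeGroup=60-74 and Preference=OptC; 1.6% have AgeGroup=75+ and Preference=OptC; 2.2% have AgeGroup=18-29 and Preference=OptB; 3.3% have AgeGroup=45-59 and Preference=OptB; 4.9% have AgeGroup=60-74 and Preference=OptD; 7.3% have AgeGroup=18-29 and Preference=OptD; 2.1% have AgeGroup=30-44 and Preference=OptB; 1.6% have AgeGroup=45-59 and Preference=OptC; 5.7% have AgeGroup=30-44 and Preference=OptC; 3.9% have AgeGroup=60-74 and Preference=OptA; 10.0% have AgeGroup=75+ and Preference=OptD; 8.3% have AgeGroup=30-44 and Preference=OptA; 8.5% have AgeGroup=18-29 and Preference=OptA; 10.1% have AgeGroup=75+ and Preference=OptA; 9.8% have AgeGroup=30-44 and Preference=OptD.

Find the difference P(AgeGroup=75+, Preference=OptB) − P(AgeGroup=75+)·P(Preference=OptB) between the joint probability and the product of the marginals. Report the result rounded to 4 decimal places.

-0.0079

P(AgeGroup=75+) = 0.101 + 0.022 + 0.016 + 0.100 = 0.239.
P(Preference=OptB) = 0.022 + 0.021 + 0.033 + 0.027 + 0.022 = 0.125.
P(AgeGroup=75+, Preference=OptB) − P(AgeGroup=75+)P(Preference=OptB) = 0.022 − 0.239×0.125 = -0.0079.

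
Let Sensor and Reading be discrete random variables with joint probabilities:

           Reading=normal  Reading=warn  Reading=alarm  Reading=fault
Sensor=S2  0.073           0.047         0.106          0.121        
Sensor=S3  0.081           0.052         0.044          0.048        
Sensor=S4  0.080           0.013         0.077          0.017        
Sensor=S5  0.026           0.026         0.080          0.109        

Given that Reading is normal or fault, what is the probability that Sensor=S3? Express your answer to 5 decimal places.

P(Reading=normal) = 0.073 + 0.081 + 0.080 + 0.026 = 0.260.
P(Reading=fault) = 0.121 + 0.048 + 0.017 + 0.109 = 0.295.
P(Reading ∈ {normal, fault}) = 0.260 + 0.295 = 0.555; P(Sensor=S3, Reading ∈ {normal, fault}) = 0.081 + 0.048 = 0.129.
P(Sensor=S3 | Reading ∈ {normal, fault}) = 0.129/0.555 = 0.23243.

0.23243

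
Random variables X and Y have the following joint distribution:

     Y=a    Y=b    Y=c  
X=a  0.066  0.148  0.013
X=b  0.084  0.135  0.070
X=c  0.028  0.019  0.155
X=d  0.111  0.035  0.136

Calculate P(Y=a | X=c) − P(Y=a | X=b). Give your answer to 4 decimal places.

P(X=c) = 0.028 + 0.019 + 0.155 = 0.202; P(Y=a | X=c) = 0.028/0.202 = 0.13861.
P(X=b) = 0.084 + 0.135 + 0.070 = 0.289; P(Y=a | X=b) = 0.084/0.289 = 0.29066.
Difference = -0.1520.

-0.1520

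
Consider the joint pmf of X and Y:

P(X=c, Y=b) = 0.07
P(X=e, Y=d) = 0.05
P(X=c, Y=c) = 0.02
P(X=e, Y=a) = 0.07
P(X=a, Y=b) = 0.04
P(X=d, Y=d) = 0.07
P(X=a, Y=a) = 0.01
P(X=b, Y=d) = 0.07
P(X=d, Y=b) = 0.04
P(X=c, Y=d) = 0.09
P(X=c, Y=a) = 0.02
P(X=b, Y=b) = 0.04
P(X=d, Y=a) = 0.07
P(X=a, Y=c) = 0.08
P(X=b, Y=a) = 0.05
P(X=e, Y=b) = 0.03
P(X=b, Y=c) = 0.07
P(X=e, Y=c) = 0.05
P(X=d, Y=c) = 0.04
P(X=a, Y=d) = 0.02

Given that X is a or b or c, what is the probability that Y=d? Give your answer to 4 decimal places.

0.3103

P(X=a) = 0.01 + 0.04 + 0.08 + 0.02 = 0.15.
P(X=b) = 0.05 + 0.04 + 0.07 + 0.07 = 0.23.
P(X=c) = 0.02 + 0.07 + 0.02 + 0.09 = 0.20.
P(X ∈ {a, b, c}) = 0.15 + 0.23 + 0.20 = 0.58; P(Y=d, X ∈ {a, b, c}) = 0.02 + 0.07 + 0.09 = 0.18.
P(Y=d | X ∈ {a, b, c}) = 0.18/0.58 = 0.3103.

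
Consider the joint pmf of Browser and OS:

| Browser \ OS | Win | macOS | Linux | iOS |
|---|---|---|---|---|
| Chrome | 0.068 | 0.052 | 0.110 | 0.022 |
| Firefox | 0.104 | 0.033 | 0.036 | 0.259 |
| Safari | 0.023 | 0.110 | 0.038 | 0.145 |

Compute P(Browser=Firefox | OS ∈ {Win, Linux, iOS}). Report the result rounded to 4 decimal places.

P(OS=Win) = 0.068 + 0.104 + 0.023 = 0.195.
P(OS=Linux) = 0.110 + 0.036 + 0.038 = 0.184.
P(OS=iOS) = 0.022 + 0.259 + 0.145 = 0.426.
P(OS ∈ {Win, Linux, iOS}) = 0.195 + 0.184 + 0.426 = 0.805; P(Browser=Firefox, OS ∈ {Win, Linux, iOS}) = 0.104 + 0.036 + 0.259 = 0.399.
P(Browser=Firefox | OS ∈ {Win, Linux, iOS}) = 0.399/0.805 = 0.4957.

0.4957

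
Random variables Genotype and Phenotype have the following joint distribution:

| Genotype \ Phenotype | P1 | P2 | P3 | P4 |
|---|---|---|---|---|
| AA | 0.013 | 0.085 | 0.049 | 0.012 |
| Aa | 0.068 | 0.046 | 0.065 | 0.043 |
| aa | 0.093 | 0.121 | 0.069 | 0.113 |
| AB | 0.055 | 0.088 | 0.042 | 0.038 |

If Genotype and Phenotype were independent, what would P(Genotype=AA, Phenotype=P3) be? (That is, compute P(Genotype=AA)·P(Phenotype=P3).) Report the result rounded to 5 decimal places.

P(Genotype=AA) = 0.013 + 0.085 + 0.049 + 0.012 = 0.159.
P(Phenotype=P3) = 0.049 + 0.065 + 0.069 + 0.042 = 0.225.
Product: 0.159 × 0.225 = 0.03578.

0.03578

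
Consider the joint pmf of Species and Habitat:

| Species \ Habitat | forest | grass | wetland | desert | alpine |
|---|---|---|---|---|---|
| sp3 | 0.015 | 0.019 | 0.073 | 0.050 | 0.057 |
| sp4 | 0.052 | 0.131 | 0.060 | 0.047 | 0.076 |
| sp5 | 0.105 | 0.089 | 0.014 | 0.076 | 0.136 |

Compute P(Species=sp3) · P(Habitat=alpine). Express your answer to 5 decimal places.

0.05757

P(Species=sp3) = 0.015 + 0.019 + 0.073 + 0.050 + 0.057 = 0.214.
P(Habitat=alpine) = 0.057 + 0.076 + 0.136 = 0.269.
Product: 0.214 × 0.269 = 0.05757.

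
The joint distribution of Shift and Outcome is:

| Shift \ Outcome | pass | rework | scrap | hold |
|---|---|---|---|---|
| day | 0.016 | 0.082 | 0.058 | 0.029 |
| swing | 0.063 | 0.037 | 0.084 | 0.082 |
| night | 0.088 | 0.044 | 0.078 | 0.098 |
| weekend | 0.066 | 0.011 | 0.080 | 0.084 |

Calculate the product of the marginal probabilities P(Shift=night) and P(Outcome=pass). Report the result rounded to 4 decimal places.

0.0718

P(Shift=night) = 0.088 + 0.044 + 0.078 + 0.098 = 0.308.
P(Outcome=pass) = 0.016 + 0.063 + 0.088 + 0.066 = 0.233.
Product: 0.308 × 0.233 = 0.0718.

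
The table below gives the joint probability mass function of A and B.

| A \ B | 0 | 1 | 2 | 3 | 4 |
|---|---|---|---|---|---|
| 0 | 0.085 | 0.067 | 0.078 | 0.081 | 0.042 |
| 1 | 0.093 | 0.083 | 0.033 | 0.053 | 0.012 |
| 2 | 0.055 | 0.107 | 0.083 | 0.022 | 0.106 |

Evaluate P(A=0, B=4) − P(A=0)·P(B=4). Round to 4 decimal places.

-0.0145

P(A=0) = 0.085 + 0.067 + 0.078 + 0.081 + 0.042 = 0.353.
P(B=4) = 0.042 + 0.012 + 0.106 = 0.160.
P(A=0, B=4) − P(A=0)P(B=4) = 0.042 − 0.353×0.160 = -0.0145.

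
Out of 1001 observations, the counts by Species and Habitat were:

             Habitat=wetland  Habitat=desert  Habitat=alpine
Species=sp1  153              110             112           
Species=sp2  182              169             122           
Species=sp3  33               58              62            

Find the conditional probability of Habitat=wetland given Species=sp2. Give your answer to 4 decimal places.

0.3848

Total with Species=sp2: 182 + 169 + 122 = 473.
P(Habitat=wetland | Species=sp2) = 182/473 = 0.3848.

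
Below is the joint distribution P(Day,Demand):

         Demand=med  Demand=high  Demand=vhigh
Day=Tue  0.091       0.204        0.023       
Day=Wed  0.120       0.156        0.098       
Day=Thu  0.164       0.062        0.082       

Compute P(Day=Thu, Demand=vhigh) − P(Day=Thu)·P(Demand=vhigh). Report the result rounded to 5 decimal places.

0.01948

P(Day=Thu) = 0.164 + 0.062 + 0.082 = 0.308.
P(Demand=vhigh) = 0.023 + 0.098 + 0.082 = 0.203.
P(Day=Thu, Demand=vhigh) − P(Day=Thu)P(Demand=vhigh) = 0.082 − 0.308×0.203 = 0.01948.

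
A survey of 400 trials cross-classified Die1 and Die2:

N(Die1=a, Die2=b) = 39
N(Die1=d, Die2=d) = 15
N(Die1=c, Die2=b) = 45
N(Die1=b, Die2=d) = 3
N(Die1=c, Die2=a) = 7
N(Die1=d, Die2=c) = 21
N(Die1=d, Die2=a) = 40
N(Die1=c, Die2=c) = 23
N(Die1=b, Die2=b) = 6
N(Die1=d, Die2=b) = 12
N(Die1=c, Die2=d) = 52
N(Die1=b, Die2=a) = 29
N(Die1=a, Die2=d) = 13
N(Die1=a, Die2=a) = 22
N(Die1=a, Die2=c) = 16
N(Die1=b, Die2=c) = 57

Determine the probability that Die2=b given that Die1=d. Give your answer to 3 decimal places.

Total with Die1=d: 40 + 12 + 21 + 15 = 88.
P(Die2=b | Die1=d) = 12/88 = 0.136.

0.136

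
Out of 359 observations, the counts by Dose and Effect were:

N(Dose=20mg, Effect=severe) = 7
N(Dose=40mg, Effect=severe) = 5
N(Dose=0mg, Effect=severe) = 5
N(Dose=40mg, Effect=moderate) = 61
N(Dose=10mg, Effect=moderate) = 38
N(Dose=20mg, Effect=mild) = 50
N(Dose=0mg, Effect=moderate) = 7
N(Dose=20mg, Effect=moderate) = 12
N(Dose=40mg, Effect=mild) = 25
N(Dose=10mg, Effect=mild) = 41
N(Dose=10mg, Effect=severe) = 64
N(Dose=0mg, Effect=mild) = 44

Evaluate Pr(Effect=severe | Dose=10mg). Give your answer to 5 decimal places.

Total with Dose=10mg: 41 + 38 + 64 = 143.
P(Effect=severe | Dose=10mg) = 64/143 = 0.44755.

0.44755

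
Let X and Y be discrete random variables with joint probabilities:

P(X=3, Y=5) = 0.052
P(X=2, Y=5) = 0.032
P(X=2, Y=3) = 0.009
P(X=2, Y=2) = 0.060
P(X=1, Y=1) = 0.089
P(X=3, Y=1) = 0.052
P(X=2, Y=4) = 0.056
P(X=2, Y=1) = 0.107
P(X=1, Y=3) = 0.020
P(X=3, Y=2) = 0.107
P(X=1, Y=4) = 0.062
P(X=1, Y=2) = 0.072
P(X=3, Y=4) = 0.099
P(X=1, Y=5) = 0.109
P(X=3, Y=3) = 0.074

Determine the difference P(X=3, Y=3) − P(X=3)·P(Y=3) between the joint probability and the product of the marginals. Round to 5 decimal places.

0.03445

P(X=3) = 0.052 + 0.107 + 0.074 + 0.099 + 0.052 = 0.384.
P(Y=3) = 0.020 + 0.009 + 0.074 = 0.103.
P(X=3, Y=3) − P(X=3)P(Y=3) = 0.074 − 0.384×0.103 = 0.03445.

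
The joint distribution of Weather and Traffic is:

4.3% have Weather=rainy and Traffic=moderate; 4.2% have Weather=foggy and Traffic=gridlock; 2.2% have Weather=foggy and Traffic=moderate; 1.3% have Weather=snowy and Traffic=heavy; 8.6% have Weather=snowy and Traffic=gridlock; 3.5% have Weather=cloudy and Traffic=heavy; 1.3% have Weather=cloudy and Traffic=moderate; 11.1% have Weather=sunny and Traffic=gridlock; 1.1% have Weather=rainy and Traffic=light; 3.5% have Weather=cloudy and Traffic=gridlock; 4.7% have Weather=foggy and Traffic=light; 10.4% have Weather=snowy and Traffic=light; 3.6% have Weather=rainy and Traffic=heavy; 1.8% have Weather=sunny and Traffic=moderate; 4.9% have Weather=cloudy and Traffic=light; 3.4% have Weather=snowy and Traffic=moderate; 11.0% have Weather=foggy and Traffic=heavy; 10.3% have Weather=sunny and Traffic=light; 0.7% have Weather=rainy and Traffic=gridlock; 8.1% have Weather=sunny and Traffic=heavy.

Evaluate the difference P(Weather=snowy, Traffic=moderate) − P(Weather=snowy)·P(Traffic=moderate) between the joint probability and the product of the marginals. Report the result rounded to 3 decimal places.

P(Weather=snowy) = 0.104 + 0.034 + 0.013 + 0.086 = 0.237.
P(Traffic=moderate) = 0.018 + 0.013 + 0.043 + 0.034 + 0.022 = 0.130.
P(Weather=snowy, Traffic=moderate) − P(Weather=snowy)P(Traffic=moderate) = 0.034 − 0.237×0.130 = 0.003.

0.003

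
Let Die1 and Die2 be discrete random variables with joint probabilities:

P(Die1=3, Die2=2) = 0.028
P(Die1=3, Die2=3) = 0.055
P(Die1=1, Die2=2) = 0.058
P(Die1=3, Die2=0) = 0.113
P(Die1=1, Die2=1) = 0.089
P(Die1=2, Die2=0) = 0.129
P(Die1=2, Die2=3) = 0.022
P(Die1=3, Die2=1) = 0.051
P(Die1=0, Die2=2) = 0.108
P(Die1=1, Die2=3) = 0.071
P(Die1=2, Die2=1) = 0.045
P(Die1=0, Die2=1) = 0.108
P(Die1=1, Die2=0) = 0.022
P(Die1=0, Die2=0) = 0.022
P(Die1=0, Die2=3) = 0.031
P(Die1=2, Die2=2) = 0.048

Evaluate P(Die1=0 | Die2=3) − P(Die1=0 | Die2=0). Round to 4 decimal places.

0.0963

P(Die2=3) = 0.031 + 0.071 + 0.022 + 0.055 = 0.179; P(Die1=0 | Die2=3) = 0.031/0.179 = 0.17318.
P(Die2=0) = 0.022 + 0.022 + 0.129 + 0.113 = 0.286; P(Die1=0 | Die2=0) = 0.022/0.286 = 0.07692.
Difference = 0.0963.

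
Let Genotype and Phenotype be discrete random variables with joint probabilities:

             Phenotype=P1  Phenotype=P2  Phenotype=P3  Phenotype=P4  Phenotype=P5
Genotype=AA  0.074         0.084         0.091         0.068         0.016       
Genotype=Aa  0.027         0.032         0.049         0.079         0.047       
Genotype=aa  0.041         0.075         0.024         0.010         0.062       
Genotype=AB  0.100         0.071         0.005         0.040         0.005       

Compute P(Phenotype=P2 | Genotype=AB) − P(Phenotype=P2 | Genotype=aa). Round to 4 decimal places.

-0.0325

P(Genotype=AB) = 0.100 + 0.071 + 0.005 + 0.040 + 0.005 = 0.221; P(Phenotype=P2 | Genotype=AB) = 0.071/0.221 = 0.32127.
P(Genotype=aa) = 0.041 + 0.075 + 0.024 + 0.010 + 0.062 = 0.212; P(Phenotype=P2 | Genotype=aa) = 0.075/0.212 = 0.35377.
Difference = -0.0325.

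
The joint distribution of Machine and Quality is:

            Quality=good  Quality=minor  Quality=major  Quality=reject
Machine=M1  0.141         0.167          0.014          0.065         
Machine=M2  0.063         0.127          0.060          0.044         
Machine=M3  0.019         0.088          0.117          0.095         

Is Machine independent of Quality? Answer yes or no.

P(Machine=M1) = 0.387 and P(Quality=major) = 0.191, so their product is 0.07392, but P(Machine=M1, Quality=major) = 0.014. Since these differ, Machine and Quality are not independent.

no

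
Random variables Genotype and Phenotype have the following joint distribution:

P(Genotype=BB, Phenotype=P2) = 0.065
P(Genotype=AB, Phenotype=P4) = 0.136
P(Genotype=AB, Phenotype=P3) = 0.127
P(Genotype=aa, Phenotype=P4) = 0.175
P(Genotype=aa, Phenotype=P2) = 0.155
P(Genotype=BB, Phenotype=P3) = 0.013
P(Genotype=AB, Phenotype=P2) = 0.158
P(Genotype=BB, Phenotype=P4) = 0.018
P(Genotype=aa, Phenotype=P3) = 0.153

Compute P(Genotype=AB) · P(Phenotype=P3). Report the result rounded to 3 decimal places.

0.123

P(Genotype=AB) = 0.158 + 0.127 + 0.136 = 0.421.
P(Phenotype=P3) = 0.153 + 0.127 + 0.013 = 0.293.
Product: 0.421 × 0.293 = 0.123.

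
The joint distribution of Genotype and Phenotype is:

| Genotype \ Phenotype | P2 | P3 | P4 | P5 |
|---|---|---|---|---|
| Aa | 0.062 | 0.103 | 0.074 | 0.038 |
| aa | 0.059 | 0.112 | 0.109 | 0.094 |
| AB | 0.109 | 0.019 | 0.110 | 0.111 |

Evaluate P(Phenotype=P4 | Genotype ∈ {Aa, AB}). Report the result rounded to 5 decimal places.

P(Genotype=Aa) = 0.062 + 0.103 + 0.074 + 0.038 = 0.277.
P(Genotype=AB) = 0.109 + 0.019 + 0.110 + 0.111 = 0.349.
P(Genotype ∈ {Aa, AB}) = 0.277 + 0.349 = 0.626; P(Phenotype=P4, Genotype ∈ {Aa, AB}) = 0.074 + 0.110 = 0.184.
P(Phenotype=P4 | Genotype ∈ {Aa, AB}) = 0.184/0.626 = 0.29393.

0.29393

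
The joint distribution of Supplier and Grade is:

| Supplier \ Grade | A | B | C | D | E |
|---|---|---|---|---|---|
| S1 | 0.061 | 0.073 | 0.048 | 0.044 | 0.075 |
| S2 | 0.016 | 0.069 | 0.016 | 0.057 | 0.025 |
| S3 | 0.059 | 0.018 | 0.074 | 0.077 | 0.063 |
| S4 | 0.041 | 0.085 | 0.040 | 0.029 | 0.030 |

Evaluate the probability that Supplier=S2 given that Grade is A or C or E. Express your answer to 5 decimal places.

P(Grade=A) = 0.061 + 0.016 + 0.059 + 0.041 = 0.177.
P(Grade=C) = 0.048 + 0.016 + 0.074 + 0.040 = 0.178.
P(Grade=E) = 0.075 + 0.025 + 0.063 + 0.030 = 0.193.
P(Grade ∈ {A, C, E}) = 0.177 + 0.178 + 0.193 = 0.548; P(Supplier=S2, Grade ∈ {A, C, E}) = 0.016 + 0.016 + 0.025 = 0.057.
P(Supplier=S2 | Grade ∈ {A, C, E}) = 0.057/0.548 = 0.10401.

0.10401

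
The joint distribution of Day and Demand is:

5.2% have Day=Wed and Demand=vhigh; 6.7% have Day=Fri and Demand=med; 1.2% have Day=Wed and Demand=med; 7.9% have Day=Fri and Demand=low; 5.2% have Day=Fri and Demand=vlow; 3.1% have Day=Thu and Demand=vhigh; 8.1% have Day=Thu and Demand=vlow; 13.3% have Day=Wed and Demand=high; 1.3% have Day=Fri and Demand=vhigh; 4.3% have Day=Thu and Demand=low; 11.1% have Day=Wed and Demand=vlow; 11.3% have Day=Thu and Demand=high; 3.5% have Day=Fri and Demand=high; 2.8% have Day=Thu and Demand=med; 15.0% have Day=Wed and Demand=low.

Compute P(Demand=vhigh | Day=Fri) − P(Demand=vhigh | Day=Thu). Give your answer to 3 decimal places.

P(Day=Fri) = 0.052 + 0.079 + 0.067 + 0.035 + 0.013 = 0.246; P(Demand=vhigh | Day=Fri) = 0.013/0.246 = 0.0528.
P(Day=Thu) = 0.081 + 0.043 + 0.028 + 0.113 + 0.031 = 0.296; P(Demand=vhigh | Day=Thu) = 0.031/0.296 = 0.1047.
Difference = -0.052.

-0.052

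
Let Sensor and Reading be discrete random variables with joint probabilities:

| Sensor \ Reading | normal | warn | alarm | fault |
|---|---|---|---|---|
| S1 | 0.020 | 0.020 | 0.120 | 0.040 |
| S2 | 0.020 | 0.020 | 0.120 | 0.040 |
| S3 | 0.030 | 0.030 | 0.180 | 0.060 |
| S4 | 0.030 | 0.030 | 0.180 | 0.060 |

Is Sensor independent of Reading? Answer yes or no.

yes

Every cell satisfies P(Sensor,Reading) = P(Sensor)·P(Reading). For instance P(Sensor=S2) = 0.200, P(Reading=fault) = 0.200, and 0.200×0.200 = 0.040 matches the joint entry. So Sensor and Reading are independent.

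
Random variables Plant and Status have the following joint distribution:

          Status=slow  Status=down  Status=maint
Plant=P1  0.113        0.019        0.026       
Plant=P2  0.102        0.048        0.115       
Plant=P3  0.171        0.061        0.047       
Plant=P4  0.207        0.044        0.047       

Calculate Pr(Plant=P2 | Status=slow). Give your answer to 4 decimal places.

0.1720

P(Status=slow) = 0.113 + 0.102 + 0.171 + 0.207 = 0.593.
P(Plant=P2 | Status=slow) = 0.102/0.593 = 0.1720.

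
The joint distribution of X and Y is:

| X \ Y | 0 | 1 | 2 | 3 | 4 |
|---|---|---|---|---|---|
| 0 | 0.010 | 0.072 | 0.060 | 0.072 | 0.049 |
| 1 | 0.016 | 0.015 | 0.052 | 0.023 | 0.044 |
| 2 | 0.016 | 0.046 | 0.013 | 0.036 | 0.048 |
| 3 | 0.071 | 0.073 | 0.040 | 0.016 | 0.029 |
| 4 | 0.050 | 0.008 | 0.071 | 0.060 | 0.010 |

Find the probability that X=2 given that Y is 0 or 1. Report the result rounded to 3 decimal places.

0.164

P(Y=0) = 0.010 + 0.016 + 0.016 + 0.071 + 0.050 = 0.163.
P(Y=1) = 0.072 + 0.015 + 0.046 + 0.073 + 0.008 = 0.214.
P(Y ∈ {0, 1}) = 0.163 + 0.214 = 0.377; P(X=2, Y ∈ {0, 1}) = 0.016 + 0.046 = 0.062.
P(X=2 | Y ∈ {0, 1}) = 0.062/0.377 = 0.164.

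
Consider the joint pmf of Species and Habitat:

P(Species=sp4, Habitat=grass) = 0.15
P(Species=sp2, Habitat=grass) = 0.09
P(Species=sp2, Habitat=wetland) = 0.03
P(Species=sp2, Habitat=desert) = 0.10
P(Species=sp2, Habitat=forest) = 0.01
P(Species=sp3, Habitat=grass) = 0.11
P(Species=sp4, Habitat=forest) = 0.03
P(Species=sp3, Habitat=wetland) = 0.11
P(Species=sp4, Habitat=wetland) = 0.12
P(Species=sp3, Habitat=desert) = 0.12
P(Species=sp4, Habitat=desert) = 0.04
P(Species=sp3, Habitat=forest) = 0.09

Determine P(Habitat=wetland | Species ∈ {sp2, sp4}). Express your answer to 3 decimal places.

0.263

P(Species=sp2) = 0.01 + 0.09 + 0.03 + 0.10 = 0.23.
P(Species=sp4) = 0.03 + 0.15 + 0.12 + 0.04 = 0.34.
P(Species ∈ {sp2, sp4}) = 0.23 + 0.34 = 0.57; P(Habitat=wetland, Species ∈ {sp2, sp4}) = 0.03 + 0.12 = 0.15.
P(Habitat=wetland | Species ∈ {sp2, sp4}) = 0.15/0.57 = 0.263.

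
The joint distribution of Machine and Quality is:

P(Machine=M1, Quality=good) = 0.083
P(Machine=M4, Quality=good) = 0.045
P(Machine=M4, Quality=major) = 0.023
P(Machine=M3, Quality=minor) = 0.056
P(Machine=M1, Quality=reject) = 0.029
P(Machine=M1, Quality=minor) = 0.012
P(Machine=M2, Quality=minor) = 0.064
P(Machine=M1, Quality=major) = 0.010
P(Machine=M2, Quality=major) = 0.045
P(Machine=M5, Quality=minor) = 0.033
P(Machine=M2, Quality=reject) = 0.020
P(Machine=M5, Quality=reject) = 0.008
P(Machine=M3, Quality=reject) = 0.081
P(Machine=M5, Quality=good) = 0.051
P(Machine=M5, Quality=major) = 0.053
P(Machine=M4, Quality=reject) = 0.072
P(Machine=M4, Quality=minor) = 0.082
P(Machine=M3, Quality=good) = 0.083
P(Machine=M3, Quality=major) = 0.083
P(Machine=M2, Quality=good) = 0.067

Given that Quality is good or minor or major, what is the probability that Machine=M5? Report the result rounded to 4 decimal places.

0.1734

P(Quality=good) = 0.083 + 0.067 + 0.083 + 0.045 + 0.051 = 0.329.
P(Quality=minor) = 0.012 + 0.064 + 0.056 + 0.082 + 0.033 = 0.247.
P(Quality=major) = 0.010 + 0.045 + 0.083 + 0.023 + 0.053 = 0.214.
P(Quality ∈ {good, minor, major}) = 0.329 + 0.247 + 0.214 = 0.790; P(Machine=M5, Quality ∈ {good, minor, major}) = 0.051 + 0.033 + 0.053 = 0.137.
P(Machine=M5 | Quality ∈ {good, minor, major}) = 0.137/0.790 = 0.1734.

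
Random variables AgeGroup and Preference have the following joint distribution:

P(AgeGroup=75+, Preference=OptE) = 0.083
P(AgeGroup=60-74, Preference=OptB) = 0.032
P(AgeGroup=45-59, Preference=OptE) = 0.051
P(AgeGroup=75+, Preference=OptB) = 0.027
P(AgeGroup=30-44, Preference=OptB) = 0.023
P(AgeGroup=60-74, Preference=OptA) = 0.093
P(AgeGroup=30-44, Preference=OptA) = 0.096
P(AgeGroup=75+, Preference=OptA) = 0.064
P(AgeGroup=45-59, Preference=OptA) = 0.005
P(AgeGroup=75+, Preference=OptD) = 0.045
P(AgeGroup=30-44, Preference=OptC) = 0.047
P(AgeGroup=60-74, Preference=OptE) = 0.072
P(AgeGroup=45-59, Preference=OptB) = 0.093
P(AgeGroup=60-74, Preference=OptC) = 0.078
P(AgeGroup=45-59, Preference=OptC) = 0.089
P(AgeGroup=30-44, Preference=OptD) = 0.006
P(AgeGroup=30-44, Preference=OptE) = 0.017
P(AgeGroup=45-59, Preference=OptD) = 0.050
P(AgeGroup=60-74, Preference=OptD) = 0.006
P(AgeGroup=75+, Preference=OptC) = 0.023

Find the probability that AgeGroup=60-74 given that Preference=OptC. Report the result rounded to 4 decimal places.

0.3291

P(Preference=OptC) = 0.047 + 0.089 + 0.078 + 0.023 = 0.237.
P(AgeGroup=60-74 | Preference=OptC) = 0.078/0.237 = 0.3291.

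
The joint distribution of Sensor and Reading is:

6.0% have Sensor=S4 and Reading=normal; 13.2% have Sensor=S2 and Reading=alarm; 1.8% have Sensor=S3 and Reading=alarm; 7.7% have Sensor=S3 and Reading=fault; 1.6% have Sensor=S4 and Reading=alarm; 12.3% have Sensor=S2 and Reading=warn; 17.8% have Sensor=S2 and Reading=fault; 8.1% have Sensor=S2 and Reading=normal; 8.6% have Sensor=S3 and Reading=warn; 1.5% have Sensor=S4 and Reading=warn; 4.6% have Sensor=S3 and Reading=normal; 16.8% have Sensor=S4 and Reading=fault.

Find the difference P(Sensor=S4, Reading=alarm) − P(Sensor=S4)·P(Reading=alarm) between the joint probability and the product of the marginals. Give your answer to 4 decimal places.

P(Sensor=S4) = 0.060 + 0.015 + 0.016 + 0.168 = 0.259.
P(Reading=alarm) = 0.132 + 0.018 + 0.016 = 0.166.
P(Sensor=S4, Reading=alarm) − P(Sensor=S4)P(Reading=alarm) = 0.016 − 0.259×0.166 = -0.0270.

-0.0270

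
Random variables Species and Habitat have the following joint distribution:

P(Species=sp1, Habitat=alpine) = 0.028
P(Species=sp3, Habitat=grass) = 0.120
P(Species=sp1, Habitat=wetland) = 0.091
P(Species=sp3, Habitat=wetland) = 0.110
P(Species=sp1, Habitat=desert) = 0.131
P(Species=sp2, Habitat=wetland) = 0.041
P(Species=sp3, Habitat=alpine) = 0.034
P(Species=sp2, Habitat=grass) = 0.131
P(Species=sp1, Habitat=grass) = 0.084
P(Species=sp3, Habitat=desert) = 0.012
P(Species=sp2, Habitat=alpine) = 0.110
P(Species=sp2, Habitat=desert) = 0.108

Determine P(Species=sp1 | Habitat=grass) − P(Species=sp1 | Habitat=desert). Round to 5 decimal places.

-0.27117

P(Habitat=grass) = 0.084 + 0.131 + 0.120 = 0.335; P(Species=sp1 | Habitat=grass) = 0.084/0.335 = 0.250746.
P(Habitat=desert) = 0.131 + 0.108 + 0.012 = 0.251; P(Species=sp1 | Habitat=desert) = 0.131/0.251 = 0.521912.
Difference = -0.27117.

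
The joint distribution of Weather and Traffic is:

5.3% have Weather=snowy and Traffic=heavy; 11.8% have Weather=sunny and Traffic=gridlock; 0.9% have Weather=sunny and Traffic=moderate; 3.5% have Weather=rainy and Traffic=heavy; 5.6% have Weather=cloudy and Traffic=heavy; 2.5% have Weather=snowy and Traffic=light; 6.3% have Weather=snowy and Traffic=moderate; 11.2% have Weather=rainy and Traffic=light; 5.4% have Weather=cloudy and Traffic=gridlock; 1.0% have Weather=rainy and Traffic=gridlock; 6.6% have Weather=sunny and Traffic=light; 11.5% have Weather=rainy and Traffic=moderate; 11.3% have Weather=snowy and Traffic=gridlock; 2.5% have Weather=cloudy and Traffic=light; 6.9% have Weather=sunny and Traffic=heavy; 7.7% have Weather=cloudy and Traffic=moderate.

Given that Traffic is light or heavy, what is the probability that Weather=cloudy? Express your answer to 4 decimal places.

0.1837

P(Traffic=light) = 0.066 + 0.025 + 0.112 + 0.025 = 0.228.
P(Traffic=heavy) = 0.069 + 0.056 + 0.035 + 0.053 = 0.213.
P(Traffic ∈ {light, heavy}) = 0.228 + 0.213 = 0.441; P(Weather=cloudy, Traffic ∈ {light, heavy}) = 0.025 + 0.056 = 0.081.
P(Weather=cloudy | Traffic ∈ {light, heavy}) = 0.081/0.441 = 0.1837.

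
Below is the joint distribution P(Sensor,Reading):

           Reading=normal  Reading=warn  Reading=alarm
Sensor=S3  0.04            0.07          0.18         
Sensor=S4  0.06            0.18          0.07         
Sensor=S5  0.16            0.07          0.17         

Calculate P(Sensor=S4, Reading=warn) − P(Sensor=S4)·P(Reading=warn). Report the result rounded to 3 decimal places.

P(Sensor=S4) = 0.06 + 0.18 + 0.07 = 0.31.
P(Reading=warn) = 0.07 + 0.18 + 0.07 = 0.32.
P(Sensor=S4, Reading=warn) − P(Sensor=S4)P(Reading=warn) = 0.18 − 0.31×0.32 = 0.081.

0.081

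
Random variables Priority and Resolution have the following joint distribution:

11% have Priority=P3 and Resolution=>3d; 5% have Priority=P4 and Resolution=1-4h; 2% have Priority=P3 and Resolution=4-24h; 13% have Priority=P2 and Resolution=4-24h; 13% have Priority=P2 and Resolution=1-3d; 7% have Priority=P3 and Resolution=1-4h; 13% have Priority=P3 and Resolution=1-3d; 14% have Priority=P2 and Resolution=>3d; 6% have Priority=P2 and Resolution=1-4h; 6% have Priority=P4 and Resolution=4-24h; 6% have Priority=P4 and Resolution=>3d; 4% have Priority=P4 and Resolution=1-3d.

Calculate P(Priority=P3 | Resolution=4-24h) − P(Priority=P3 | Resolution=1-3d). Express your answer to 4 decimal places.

P(Resolution=4-24h) = 0.13 + 0.02 + 0.06 = 0.21; P(Priority=P3 | Resolution=4-24h) = 0.02/0.21 = 0.09524.
P(Resolution=1-3d) = 0.13 + 0.13 + 0.04 = 0.30; P(Priority=P3 | Resolution=1-3d) = 0.13/0.30 = 0.43333.
Difference = -0.3381.

-0.3381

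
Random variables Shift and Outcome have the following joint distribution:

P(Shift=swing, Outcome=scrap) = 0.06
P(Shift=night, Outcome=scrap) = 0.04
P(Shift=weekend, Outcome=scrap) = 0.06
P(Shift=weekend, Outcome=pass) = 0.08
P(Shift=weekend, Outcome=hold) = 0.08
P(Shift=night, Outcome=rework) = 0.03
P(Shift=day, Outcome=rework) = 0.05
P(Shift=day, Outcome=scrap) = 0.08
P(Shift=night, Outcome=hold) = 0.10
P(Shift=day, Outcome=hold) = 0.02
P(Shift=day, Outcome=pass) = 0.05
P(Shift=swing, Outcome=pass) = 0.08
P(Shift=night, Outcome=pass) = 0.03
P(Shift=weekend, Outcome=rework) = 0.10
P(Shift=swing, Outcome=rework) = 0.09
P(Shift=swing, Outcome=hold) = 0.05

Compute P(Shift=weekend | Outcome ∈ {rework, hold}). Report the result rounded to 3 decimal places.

0.346

P(Outcome=rework) = 0.05 + 0.09 + 0.03 + 0.10 = 0.27.
P(Outcome=hold) = 0.02 + 0.05 + 0.10 + 0.08 = 0.25.
P(Outcome ∈ {rework, hold}) = 0.27 + 0.25 = 0.52; P(Shift=weekend, Outcome ∈ {rework, hold}) = 0.10 + 0.08 = 0.18.
P(Shift=weekend | Outcome ∈ {rework, hold}) = 0.18/0.52 = 0.346.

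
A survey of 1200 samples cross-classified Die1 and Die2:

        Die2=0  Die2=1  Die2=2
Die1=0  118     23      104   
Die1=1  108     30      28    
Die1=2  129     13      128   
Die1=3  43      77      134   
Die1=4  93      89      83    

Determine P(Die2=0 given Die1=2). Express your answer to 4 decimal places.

Total with Die1=2: 129 + 13 + 128 = 270.
P(Die2=0 | Die1=2) = 129/270 = 0.4778.

0.4778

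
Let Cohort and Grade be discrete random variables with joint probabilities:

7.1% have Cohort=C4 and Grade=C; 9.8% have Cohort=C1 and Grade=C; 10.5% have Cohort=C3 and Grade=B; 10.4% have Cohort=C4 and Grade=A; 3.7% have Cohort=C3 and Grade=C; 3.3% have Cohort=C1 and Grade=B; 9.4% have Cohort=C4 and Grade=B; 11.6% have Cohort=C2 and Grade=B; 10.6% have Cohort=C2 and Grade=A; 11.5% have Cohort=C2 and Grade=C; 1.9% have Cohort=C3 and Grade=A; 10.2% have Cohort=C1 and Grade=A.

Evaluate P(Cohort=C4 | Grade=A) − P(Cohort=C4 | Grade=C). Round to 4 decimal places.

P(Grade=A) = 0.102 + 0.106 + 0.019 + 0.104 = 0.331; P(Cohort=C4 | Grade=A) = 0.104/0.331 = 0.31420.
P(Grade=C) = 0.098 + 0.115 + 0.037 + 0.071 = 0.321; P(Cohort=C4 | Grade=C) = 0.071/0.321 = 0.22118.
Difference = 0.0930.

0.0930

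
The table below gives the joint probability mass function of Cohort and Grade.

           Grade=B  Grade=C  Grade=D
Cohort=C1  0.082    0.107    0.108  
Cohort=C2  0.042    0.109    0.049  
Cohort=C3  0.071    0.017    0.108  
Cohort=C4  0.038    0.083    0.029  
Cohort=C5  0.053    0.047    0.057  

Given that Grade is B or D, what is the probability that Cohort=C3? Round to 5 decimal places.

P(Grade=B) = 0.082 + 0.042 + 0.071 + 0.038 + 0.053 = 0.286.
P(Grade=D) = 0.108 + 0.049 + 0.108 + 0.029 + 0.057 = 0.351.
P(Grade ∈ {B, D}) = 0.286 + 0.351 = 0.637; P(Cohort=C3, Grade ∈ {B, D}) = 0.071 + 0.108 = 0.179.
P(Cohort=C3 | Grade ∈ {B, D}) = 0.179/0.637 = 0.28100.

0.28100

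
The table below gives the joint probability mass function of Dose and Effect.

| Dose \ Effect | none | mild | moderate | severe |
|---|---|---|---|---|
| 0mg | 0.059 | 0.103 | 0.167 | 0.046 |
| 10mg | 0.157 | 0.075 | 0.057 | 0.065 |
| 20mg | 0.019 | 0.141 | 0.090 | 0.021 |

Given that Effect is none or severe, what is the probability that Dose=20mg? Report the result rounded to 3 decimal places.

P(Effect=none) = 0.059 + 0.157 + 0.019 = 0.235.
P(Effect=severe) = 0.046 + 0.065 + 0.021 = 0.132.
P(Effect ∈ {none, severe}) = 0.235 + 0.132 = 0.367; P(Dose=20mg, Effect ∈ {none, severe}) = 0.019 + 0.021 = 0.040.
P(Dose=20mg | Effect ∈ {none, severe}) = 0.040/0.367 = 0.109.

0.109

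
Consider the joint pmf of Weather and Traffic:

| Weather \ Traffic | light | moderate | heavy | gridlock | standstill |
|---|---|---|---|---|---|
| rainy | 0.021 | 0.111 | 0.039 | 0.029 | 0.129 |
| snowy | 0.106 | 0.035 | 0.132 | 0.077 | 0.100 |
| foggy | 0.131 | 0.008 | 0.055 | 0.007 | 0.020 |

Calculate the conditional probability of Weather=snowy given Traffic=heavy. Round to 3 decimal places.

0.584

P(Traffic=heavy) = 0.039 + 0.132 + 0.055 = 0.226.
P(Weather=snowy | Traffic=heavy) = 0.132/0.226 = 0.584.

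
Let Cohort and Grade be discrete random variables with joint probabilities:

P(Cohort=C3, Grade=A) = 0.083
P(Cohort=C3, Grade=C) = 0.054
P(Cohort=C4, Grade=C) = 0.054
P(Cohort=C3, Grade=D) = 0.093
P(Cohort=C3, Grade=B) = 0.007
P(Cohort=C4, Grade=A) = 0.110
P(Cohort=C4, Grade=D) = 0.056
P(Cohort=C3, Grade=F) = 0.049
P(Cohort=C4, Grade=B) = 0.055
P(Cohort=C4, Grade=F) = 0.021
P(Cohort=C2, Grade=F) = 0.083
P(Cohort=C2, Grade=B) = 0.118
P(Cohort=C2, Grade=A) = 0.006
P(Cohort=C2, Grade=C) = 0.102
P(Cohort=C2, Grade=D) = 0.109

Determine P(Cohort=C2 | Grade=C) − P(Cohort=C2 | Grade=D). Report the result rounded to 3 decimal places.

0.063

P(Grade=C) = 0.102 + 0.054 + 0.054 = 0.210; P(Cohort=C2 | Grade=C) = 0.102/0.210 = 0.4857.
P(Grade=D) = 0.109 + 0.093 + 0.056 = 0.258; P(Cohort=C2 | Grade=D) = 0.109/0.258 = 0.4225.
Difference = 0.063.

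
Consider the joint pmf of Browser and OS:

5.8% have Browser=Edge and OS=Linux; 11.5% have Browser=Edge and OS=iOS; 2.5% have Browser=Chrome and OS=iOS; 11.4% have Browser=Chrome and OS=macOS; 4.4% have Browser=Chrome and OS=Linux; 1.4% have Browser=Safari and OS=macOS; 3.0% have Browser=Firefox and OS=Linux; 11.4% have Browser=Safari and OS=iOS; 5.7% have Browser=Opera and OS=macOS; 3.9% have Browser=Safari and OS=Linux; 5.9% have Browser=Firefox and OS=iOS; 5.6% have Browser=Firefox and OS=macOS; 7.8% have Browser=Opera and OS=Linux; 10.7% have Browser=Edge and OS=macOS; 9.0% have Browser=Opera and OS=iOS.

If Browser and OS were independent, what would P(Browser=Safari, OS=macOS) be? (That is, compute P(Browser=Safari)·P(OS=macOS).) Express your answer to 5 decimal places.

P(Browser=Safari) = 0.014 + 0.039 + 0.114 = 0.167.
P(OS=macOS) = 0.114 + 0.056 + 0.014 + 0.107 + 0.057 = 0.348.
Product: 0.167 × 0.348 = 0.05812.

0.05812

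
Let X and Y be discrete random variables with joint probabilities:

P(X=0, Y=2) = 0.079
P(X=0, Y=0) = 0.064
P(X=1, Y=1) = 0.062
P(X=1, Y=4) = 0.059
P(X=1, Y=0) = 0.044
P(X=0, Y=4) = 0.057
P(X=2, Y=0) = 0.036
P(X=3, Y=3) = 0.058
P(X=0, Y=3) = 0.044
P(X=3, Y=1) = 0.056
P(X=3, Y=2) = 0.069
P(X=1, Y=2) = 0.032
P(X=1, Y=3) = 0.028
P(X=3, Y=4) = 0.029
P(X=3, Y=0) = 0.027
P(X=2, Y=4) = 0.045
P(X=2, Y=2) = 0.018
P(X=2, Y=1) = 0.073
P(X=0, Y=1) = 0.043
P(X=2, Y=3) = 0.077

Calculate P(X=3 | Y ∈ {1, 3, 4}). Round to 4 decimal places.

P(Y=1) = 0.043 + 0.062 + 0.073 + 0.056 = 0.234.
P(Y=3) = 0.044 + 0.028 + 0.077 + 0.058 = 0.207.
P(Y=4) = 0.057 + 0.059 + 0.045 + 0.029 = 0.190.
P(Y ∈ {1, 3, 4}) = 0.234 + 0.207 + 0.190 = 0.631; P(X=3, Y ∈ {1, 3, 4}) = 0.056 + 0.058 + 0.029 = 0.143.
P(X=3 | Y ∈ {1, 3, 4}) = 0.143/0.631 = 0.2266.

0.2266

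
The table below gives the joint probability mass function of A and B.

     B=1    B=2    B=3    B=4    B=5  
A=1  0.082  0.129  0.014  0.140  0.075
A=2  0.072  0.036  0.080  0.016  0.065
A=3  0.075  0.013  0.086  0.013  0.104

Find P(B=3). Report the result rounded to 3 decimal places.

P(B=3) = 0.014 + 0.080 + 0.086 = 0.180.

0.180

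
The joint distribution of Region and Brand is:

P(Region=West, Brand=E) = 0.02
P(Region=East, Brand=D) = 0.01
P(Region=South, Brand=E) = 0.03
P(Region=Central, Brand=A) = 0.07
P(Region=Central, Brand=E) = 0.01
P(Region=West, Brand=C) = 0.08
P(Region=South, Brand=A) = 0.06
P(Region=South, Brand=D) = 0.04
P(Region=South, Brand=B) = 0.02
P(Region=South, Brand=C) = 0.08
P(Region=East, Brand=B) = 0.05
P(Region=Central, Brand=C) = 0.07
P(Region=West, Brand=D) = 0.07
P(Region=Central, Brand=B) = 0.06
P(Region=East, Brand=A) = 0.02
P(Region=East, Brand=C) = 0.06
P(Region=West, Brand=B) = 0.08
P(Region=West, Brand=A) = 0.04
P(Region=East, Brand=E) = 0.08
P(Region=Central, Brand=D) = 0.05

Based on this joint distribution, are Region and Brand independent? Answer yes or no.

no

P(Region=East) = 0.22 and P(Brand=E) = 0.14, so their product is 0.0308, but P(Region=East, Brand=E) = 0.08. Since these differ, Region and Brand are not independent.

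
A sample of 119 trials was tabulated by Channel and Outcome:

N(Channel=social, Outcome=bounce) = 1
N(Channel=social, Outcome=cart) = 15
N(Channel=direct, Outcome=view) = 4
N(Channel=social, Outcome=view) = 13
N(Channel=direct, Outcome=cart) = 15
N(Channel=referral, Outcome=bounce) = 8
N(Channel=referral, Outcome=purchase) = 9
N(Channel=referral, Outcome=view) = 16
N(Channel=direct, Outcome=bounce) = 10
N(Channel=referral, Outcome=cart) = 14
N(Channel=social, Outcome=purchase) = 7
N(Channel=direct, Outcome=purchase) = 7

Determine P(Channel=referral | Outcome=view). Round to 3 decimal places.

0.485

Total with Outcome=view: 13 + 4 + 16 = 33.
P(Channel=referral | Outcome=view) = 16/33 = 0.485.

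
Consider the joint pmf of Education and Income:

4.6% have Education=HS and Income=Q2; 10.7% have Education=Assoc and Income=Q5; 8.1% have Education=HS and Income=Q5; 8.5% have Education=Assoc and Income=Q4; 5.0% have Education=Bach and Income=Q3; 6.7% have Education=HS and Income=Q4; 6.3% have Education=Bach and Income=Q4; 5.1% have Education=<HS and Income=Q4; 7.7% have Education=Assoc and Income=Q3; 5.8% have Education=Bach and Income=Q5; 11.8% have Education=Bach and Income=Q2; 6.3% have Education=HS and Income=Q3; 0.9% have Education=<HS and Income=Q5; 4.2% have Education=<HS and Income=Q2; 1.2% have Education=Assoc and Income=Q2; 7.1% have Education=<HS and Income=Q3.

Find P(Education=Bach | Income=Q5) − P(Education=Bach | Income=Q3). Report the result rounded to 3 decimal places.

P(Income=Q5) = 0.009 + 0.081 + 0.107 + 0.058 = 0.255; P(Education=Bach | Income=Q5) = 0.058/0.255 = 0.2275.
P(Income=Q3) = 0.071 + 0.063 + 0.077 + 0.050 = 0.261; P(Education=Bach | Income=Q3) = 0.050/0.261 = 0.1916.
Difference = 0.036.

0.036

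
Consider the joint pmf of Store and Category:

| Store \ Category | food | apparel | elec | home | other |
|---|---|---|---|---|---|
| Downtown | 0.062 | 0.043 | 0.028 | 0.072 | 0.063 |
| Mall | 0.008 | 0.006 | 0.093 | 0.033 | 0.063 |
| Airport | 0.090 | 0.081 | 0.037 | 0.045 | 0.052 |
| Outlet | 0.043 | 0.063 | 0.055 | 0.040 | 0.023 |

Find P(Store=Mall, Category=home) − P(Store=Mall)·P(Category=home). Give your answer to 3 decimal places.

P(Store=Mall) = 0.008 + 0.006 + 0.093 + 0.033 + 0.063 = 0.203.
P(Category=home) = 0.072 + 0.033 + 0.045 + 0.040 = 0.190.
P(Store=Mall, Category=home) − P(Store=Mall)P(Category=home) = 0.033 − 0.203×0.190 = -0.006.

-0.006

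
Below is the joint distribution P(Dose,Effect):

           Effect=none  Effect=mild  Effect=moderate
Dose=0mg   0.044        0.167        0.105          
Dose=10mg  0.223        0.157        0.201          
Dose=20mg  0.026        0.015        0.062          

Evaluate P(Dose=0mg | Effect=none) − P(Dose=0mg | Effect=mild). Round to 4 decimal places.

P(Effect=none) = 0.044 + 0.223 + 0.026 = 0.293; P(Dose=0mg | Effect=none) = 0.044/0.293 = 0.15017.
P(Effect=mild) = 0.167 + 0.157 + 0.015 = 0.339; P(Dose=0mg | Effect=mild) = 0.167/0.339 = 0.49263.
Difference = -0.3425.

-0.3425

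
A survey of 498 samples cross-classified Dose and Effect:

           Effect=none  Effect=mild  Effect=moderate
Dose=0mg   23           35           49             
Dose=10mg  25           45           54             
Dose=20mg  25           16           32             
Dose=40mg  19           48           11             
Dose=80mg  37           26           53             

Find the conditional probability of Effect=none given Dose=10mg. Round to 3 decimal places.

Total with Dose=10mg: 25 + 45 + 54 = 124.
P(Effect=none | Dose=10mg) = 25/124 = 0.202.

0.202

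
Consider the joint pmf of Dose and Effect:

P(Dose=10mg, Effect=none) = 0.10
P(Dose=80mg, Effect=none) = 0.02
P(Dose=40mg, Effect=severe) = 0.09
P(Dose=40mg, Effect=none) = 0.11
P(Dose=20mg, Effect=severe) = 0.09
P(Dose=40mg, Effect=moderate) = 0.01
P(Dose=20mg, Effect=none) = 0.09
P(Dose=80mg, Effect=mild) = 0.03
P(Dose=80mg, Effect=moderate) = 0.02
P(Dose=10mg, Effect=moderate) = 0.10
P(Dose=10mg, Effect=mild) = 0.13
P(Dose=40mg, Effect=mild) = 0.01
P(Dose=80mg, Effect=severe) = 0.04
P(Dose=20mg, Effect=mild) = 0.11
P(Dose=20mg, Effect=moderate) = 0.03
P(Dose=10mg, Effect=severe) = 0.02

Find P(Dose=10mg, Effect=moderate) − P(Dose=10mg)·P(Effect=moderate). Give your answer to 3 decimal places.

0.044

P(Dose=10mg) = 0.10 + 0.13 + 0.10 + 0.02 = 0.35.
P(Effect=moderate) = 0.10 + 0.03 + 0.01 + 0.02 = 0.16.
P(Dose=10mg, Effect=moderate) − P(Dose=10mg)P(Effect=moderate) = 0.10 − 0.35×0.16 = 0.044.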